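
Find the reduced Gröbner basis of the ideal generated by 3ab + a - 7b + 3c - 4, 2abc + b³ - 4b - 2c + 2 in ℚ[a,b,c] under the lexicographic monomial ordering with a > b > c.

The reduced Gröbner basis is the canonical form of the ideal for this ordering.

f_1 = 3ab + a - 7b + 3c - 4, LT = ab.
f_2 = 2abc + b³ - 4b - 2c + 2, LT = abc.

S(f_1,f_2): lcm = abc. S = ⅓ac - ½b³ - 7/3bc + 2b + c² - ⅓c - 1.
  leading term ac: no divisor's leading term divides it; move ⅓ac to the remainder.
  leading term b³: no divisor's leading term divides it; move -½b³ to the remainder.
  leading term bc: no divisor's leading term divides it; move -7/3bc to the remainder.
  leading term b: no divisor's leading term divides it; move 2b to the remainder.
  leading term c²: no divisor's leading term divides it; move c² to the remainder.
  leading term c: no divisor's leading term divides it; move -⅓c to the remainder.
  leading term 1: no divisor's leading term divides it; move -1 to the remainder.
  remainder ⅓ac - ½b³ - 7/3bc + 2b + c² - ⅓c - 1 ≠ 0; add g_3 = ⅓ac - ½b³ - 7/3bc + 2b + c² - ⅓c - 1 to the basis.

S(f_1,g_3): lcm = abc. S = ⅓ac + 3/2b⁴ + 7b²c - 6b² - 3bc² - 4/3bc + 3b + c² - 4/3c.
  leading term ac: subtract (1)·g_3 from ⅓ac + 3/2b⁴ + 7b²c - 6b² - 3bc² - 4/3bc + 3b + c² - 4/3c → 3/2b⁴ + ½b³ + 7b²c - 6b² - 3bc² + bc + b - c + 1
  leading term b⁴: no divisor's leading term divides it; move 3/2b⁴ to the remainder.
  leading term b³: no divisor's leading term divides it; move ½b³ to the remainder.
  leading term b²c: no divisor's leading term divides it; move 7b²c to the remainder.
  leading term b²: no divisor's leading term divides it; move -6b² to the remainder.
  leading term bc²: no divisor's leading term divides it; move -3bc² to the remainder.
  leading term bc: no divisor's leading term divides it; move bc to the remainder.
  leading term b: no divisor's leading term divides it; move b to the remainder.
  leading term c: no divisor's leading term divides it; move -c to the remainder.
  leading term 1: no divisor's leading term divides it; move 1 to the remainder.
  remainder 3/2b⁴ + ½b³ + 7b²c - 6b² - 3bc² + bc + b - c + 1 ≠ 0; add g_4 = 3/2b⁴ + ½b³ + 7b²c - 6b² - 3bc² + bc + b - c + 1 to the basis.

The other S-polynomials (S(f_2,g_3), S(f_1,g_4), S(f_2,g_4), S(g_3,g_4)) all reduce to 0 modulo the current basis, so we have a Gröbner basis.
Inter-reduce: drop elements whose leading term is divisible by another's, tail-reduce, and make monic.

G = {ab + ⅓a - 7/3b + c - 4/3, ac - 3/2b³ - 7bc + 6b + 3c² - c - 3, b⁴ + ⅓b³ + 14/3b²c - 4b² - 2bc² + ⅔bc + ⅔b - ⅔c + ⅔}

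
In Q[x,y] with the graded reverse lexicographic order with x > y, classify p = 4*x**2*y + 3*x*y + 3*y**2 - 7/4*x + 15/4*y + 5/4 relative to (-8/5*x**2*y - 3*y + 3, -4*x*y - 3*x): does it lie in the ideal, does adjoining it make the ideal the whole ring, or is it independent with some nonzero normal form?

Adjoining 4*x**2*y + 3*x*y + 3*y**2 - 7/4*x + 15/4*y + 5/4 makes the ideal the whole ring: the system is inconsistent.

First compute the reduced Gröbner basis of I by Buchberger's algorithm.
f_1 = -8/5*x**2*y - 3*y + 3, LT = x**2*y.
f_2 = -4*x*y - 3*x, LT = x*y.

S(f_1,f_2): lcm = x**2*y. S = -3/4*x**2 + 15/8*y - 15/8.
  reduce S modulo (f_1, f_2):
  remainder -3/4*x**2 + 15/8*y - 15/8 ≠ 0; add h_3 = -3/4*x**2 + 15/8*y - 15/8 to the basis.

S(f_1,h_3): lcm = x**2*y. S = 5/2*y**2 - 5/8*y - 15/8.
  reduce S modulo (f_1, f_2, h_3):
  remainder 5/2*y**2 - 5/8*y - 15/8 ≠ 0; add h_4 = 5/2*y**2 - 5/8*y - 15/8 to the basis.

The other S-polynomials (S(f_2,h_3), S(f_1,h_4), S(f_2,h_4), S(h_3,h_4)) all reduce to 0 modulo the current basis, so we have a Gröbner basis.
Inter-reduce: drop elements whose leading term is divisible by another's, tail-reduce, and make monic.
Reduced Gröbner basis: {x**2 - 5/2*y + 5/2, x*y + 3/4*x, y**2 - 1/4*y - 3/4}.
Label its elements g_1 = x**2 - 5/2*y + 5/2, g_2 = x*y + 3/4*x, g_3 = y**2 - 1/4*y - 3/4.

Reduce p = 4*x**2*y + 3*x*y + 3*y**2 - 7/4*x + 15/4*y + 5/4 modulo G:
  leading term x**2*y: subtract (4*y)·g_1 from 4*x**2*y + 3*x*y + 3*y**2 - 7/4*x + 15/4*y + 5/4 → 3*x*y + 13*y**2 - 7/4*x - 25/4*y + 5/4
  leading term x*y: subtract (3)·g_2 from 3*x*y + 13*y**2 - 7/4*x - 25/4*y + 5/4 → 13*y**2 - 4*x - 25/4*y + 5/4
  leading term y**2: subtract (13)·g_3 from 13*y**2 - 4*x - 25/4*y + 5/4 → -4*x - 3*y + 11
  leading term x: no divisor's leading term divides it; move -4*x to the remainder.
  leading term y: no divisor's leading term divides it; move -3*y to the remainder.
  leading term 1: no divisor's leading term divides it; move 11 to the remainder.
  normal form = -4*x - 3*y + 11.
The normal form is nonzero, so p ∉ I. Since p minus its normal form lies in I, I + (p) = I + (r) where r = -4*x - 3*y + 11; decide whether this ideal is the whole ring.
Run Buchberger on G together with r (pairs among the g_i already reduce to 0 since G is a Gröbner basis):
g_1 = x**2 - 5/2*y + 5/2, LT = x**2.
g_2 = x*y + 3/4*x, LT = x*y.
g_3 = y**2 - 1/4*y - 3/4, LT = y**2.
r = -4*x - 3*y + 11, LT = x.

S(g_1,r): lcm = x**2. S = -3/4*x*y + 11/4*x - 5/2*y + 5/2.
  reduce S modulo (g_1, g_2, g_3, r):
  remainder -319/64*y + 743/64 ≠ 0; add m_5 = -319/64*y + 743/64 to the basis.

S(g_2,r): lcm = x*y. S = -3/4*y**2 + 3/4*x + 11/4*y.
  reduce S modulo (g_1, g_2, g_3, r, m_5):
  remainder 3929/638 ≠ 0; add m_6 = 3929/638 to the basis.

The other S-polynomials (S(g_1,g_2), S(g_1,g_3), S(g_2,g_3), S(g_3,r), S(g_1,m_5), S(g_2,m_5), S(g_3,m_5), S(r,m_5), S(g_1,m_6), S(g_2,m_6), S(g_3,m_6), S(r,m_6), S(m_5,m_6)) all reduce to 0 modulo the current basis, so we have a Gröbner basis.
Inter-reduce: drop elements whose leading term is divisible by another's, tail-reduce, and make monic.
Reduced Gröbner basis: {1}.
The reduced Gröbner basis of I + (p) is {1}: the ideal is the whole ring, so the enlarged system has no common solution — adjoining p is inconsistent.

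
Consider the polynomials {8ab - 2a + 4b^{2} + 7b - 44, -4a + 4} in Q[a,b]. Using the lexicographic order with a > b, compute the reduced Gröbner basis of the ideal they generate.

G = {a - 1, b^{2} + \tfrac{15}{4}b - \tfrac{23}{2}}

The reduced Gröbner basis is the canonical form of the ideal for this ordering.

f_1 = 8ab - 2a + 4b^{2} + 7b - 44, LT = ab.
f_2 = -4a + 4, LT = a.

S(f_1,f_2): lcm = ab. S = -\tfrac{1}{4}a + \tfrac{1}{2}b^{2} + \tfrac{15}{8}b - \tfrac{11}{2}.
  leading term a: subtract (\tfrac{1}{16})·f_2 from -\tfrac{1}{4}a + \tfrac{1}{2}b^{2} + \tfrac{15}{8}b - \tfrac{11}{2} → \tfrac{1}{2}b^{2} + \tfrac{15}{8}b - \tfrac{23}{4}
  leading term b^{2}: no divisor's leading term divides it; move \tfrac{1}{2}b^{2} to the remainder.
  leading term b: no divisor's leading term divides it; move \tfrac{15}{8}b to the remainder.
  leading term 1: no divisor's leading term divides it; move -\tfrac{23}{4} to the remainder.
  remainder \tfrac{1}{2}b^{2} + \tfrac{15}{8}b - \tfrac{23}{4} ≠ 0; add g_3 = \tfrac{1}{2}b^{2} + \tfrac{15}{8}b - \tfrac{23}{4} to the basis.

The other S-polynomials (S(f_1,g_3), S(f_2,g_3)) all reduce to 0 modulo the current basis, so we have a Gröbner basis.
Inter-reduce: drop elements whose leading term is divisible by another's, tail-reduce, and make monic.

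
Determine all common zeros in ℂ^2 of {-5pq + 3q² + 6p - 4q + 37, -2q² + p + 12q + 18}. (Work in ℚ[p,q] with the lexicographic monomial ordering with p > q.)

{(-4, -1), (-sqrt(4385)/4 - 219/20, 17/4 - sqrt(4385)/20), (-219/20 + sqrt(4385)/4, sqrt(4385)/20 + 17/4)}

Compute a lex Gröbner basis by Buchberger's algorithm.
f_1 = -5pq + 6p + 3q² - 4q + 37, LT = pq.
f_2 = p - 2q² + 12q + 18, LT = p.

S(f_1,f_2): lcm = pq. S = -6/5p + 2q³ - 63/5q² - 86/5q - 37/5.
  reduce S modulo (f_1, f_2):
  remainder 2q³ - 15q² - 14/5q + 71/5 ≠ 0; add h_3 = 2q³ - 15q² - 14/5q + 71/5 to the basis.

The other S-polynomials (S(f_1,h_3), S(f_2,h_3)) all reduce to 0 modulo the current basis, so we have a Gröbner basis.
Inter-reduce: drop elements whose leading term is divisible by another's, tail-reduce, and make monic.
Reduced Gröbner basis: {p - 2q² + 12q + 18, q³ - 15/2q² - 7/5q + 71/10}.

Elimination: the polynomial q³ - 15/2q² - 7/5q + 71/10 lies in the elimination ideal for q, so q ∈ {-1, 17/4 - sqrt(4385)/20, sqrt(4385)/20 + 17/4}. For each such q, the remaining basis elements (now univariate) give the rest of the solution.
  q = -1: the earlier basis element becomes p + 4 = 0, giving p = -4 — point (-4, -1).
  q = 17/4 - sqrt(4385)/20: the earlier basis element becomes p + 219/20 + sqrt(4385)/4 = 0, giving p = -sqrt(4385)/4 - 219/20 — point (-sqrt(4385)/4 - 219/20, 17/4 - sqrt(4385)/20).
  q = sqrt(4385)/20 + 17/4: the earlier basis element becomes p - sqrt(4385)/4 + 219/20 = 0, giving p = -219/20 + sqrt(4385)/4 — point (-219/20 + sqrt(4385)/4, sqrt(4385)/20 + 17/4).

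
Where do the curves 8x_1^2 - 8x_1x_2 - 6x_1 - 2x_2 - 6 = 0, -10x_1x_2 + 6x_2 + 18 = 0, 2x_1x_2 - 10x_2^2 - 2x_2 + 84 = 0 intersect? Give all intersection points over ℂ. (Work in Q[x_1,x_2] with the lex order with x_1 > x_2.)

{(0, -3)}

Compute a lex Gröbner basis by Buchberger's algorithm.
f_1 = 8x_1^2 - 8x_1x_2 - 6x_1 - 2x_2 - 6, LT = x_1^2.
f_2 = -10x_1x_2 + 6x_2 + 18, LT = x_1x_2.
f_3 = 2x_1x_2 - 10x_2^2 - 2x_2 + 84, LT = x_1x_2.

S(f_1,f_2): lcm = x_1^2x_2. S = -x_1x_2^2 - 3/20x_1x_2 + 9/5x_1 - 1/4x_2^2 - 3/4x_2.
  reduce S modulo (f_1, f_2, f_3):
  remainder 9/5x_1 - 17/20x_2^2 - 66/25x_2 - 27/100 ≠ 0; add h_4 = 9/5x_1 - 17/20x_2^2 - 66/25x_2 - 27/100 to the basis.

S(f_1,f_3): lcm = x_1^2x_2. S = 4x_1x_2^2 + 1/4x_1x_2 - 42x_1 - 1/4x_2^2 - 3/4x_2.
  reduce S modulo (f_1, f_2, f_3, h_4):
  remainder -1061/60x_2^2 - 55x_2 - 117/20 ≠ 0; add h_5 = -1061/60x_2^2 - 55x_2 - 117/20 to the basis.

S(f_2,f_3): lcm = x_1x_2. S = 5x_2^2 + 2/5x_2 - 219/5.
  reduce S modulo (f_1, f_2, f_3, h_4, h_5):
  remainder -80378/5305x_2 - 241134/5305 ≠ 0; add h_6 = -80378/5305x_2 - 241134/5305 to the basis.

The other S-polynomials (S(f_1,h_4), S(f_2,h_4), S(f_3,h_4), S(f_1,h_5), S(f_2,h_5), S(f_3,h_5), S(h_4,h_5), S(f_1,h_6), S(f_2,h_6), S(f_3,h_6), S(h_4,h_6), S(h_5,h_6)) all reduce to 0 modulo the current basis, so we have a Gröbner basis.
Inter-reduce: drop elements whose leading term is divisible by another's, tail-reduce, and make monic.
Reduced Gröbner basis: {x_1, x_2 + 3}.

A lex Gröbner basis eliminates variables successively. Here x_2 + 3 depends only on x_2, with roots {-3}; lifting each root through the earlier basis elements recovers the full solutions.
  x_2 = -3: the earlier basis element becomes x_1 = 0, giving x_1 = 0 — point (0, -3).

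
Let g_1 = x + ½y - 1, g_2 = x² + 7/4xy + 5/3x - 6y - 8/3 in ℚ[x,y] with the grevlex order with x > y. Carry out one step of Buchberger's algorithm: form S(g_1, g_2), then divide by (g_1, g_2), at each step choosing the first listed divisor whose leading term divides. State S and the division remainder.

lcm(LM(g_1), LM(g_2)) = x².
S = (lcm/LT(g_1))·g_1 − (lcm/LT(g_2))·g_2 = -5/4xy - 8/3x + 6y + 8/3.
Reduce S modulo (g_1, g_2) in that order:
  leading term xy: subtract (-5/4y)·g_1 from -5/4xy - 8/3x + 6y + 8/3 → ⅝y² - 8/3x + 19/4y + 8/3
  leading term y²: no divisor's leading term divides it; move ⅝y² to the remainder.
  leading term x: subtract (-8/3)·g_1 from -8/3x + 19/4y + 8/3 → 73/12y
  leading term y: no divisor's leading term divides it; move 73/12y to the remainder.
The remainder ⅝y² + 73/12y is nonzero, so it would be added as the next basis element.

S(g_1, g_2) = -5/4xy - 8/3x + 6y + 8/3; remainder on division = ⅝y² + 73/12y.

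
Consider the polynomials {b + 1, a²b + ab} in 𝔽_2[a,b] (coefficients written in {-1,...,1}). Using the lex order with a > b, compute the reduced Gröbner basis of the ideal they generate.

f_1 = b + 1, LT = b.
f_2 = a²b + ab, LT = a²b.

S(f_1,f_2): lcm = a²b. S = a² + ab.
  leading term a²: no divisor's leading term divides it; move a² to the remainder.
  leading term ab: subtract (a)·f_1 from ab → a
  leading term a: no divisor's leading term divides it; move a to the remainder.
  remainder a² + a ≠ 0; add g_3 = a² + a to the basis.

S(f_1,g_3): leading monomials are coprime, so the S-polynomial reduces to 0 (Buchberger's first criterion).
S(f_2,g_3): lcm = a²b. S = 0.
  remainder 0.

Every S-polynomial of the final basis reduces to 0, so we have a Gröbner basis.
Inter-reduce: drop elements whose leading term is divisible by another's, tail-reduce, and make monic.

G = {a² + a, b + 1}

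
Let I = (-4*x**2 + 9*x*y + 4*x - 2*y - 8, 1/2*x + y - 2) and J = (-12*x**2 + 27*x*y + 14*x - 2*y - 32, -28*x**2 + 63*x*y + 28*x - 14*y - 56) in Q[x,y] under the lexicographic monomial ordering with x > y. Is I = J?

Yes, the ideals are equal.

Since reduced Gröbner bases are canonical representatives of ideals under a given ordering, it suffices to compute and compare them.
Buchberger on the first generating set:
f_1 = -4*x**2 + 9*x*y + 4*x - 2*y - 8, LT = x**2.
f_2 = 1/2*x + y - 2, LT = x.

S(f_1,f_2): lcm = x**2. S = -17/4*x*y + 3*x + 1/2*y + 2.
  leading term x*y: subtract (-17/2*y)·f_2 from -17/4*x*y + 3*x + 1/2*y + 2 → 3*x + 17/2*y**2 - 33/2*y + 2
  leading term x: subtract (6)·f_2 from 3*x + 17/2*y**2 - 33/2*y + 2 → 17/2*y**2 - 45/2*y + 14
  leading term y**2: no divisor's leading term divides it; move 17/2*y**2 to the remainder.
  leading term y: no divisor's leading term divides it; move -45/2*y to the remainder.
  leading term 1: no divisor's leading term divides it; move 14 to the remainder.
  remainder 17/2*y**2 - 45/2*y + 14 ≠ 0; add g_3 = 17/2*y**2 - 45/2*y + 14 to the basis.

The other S-polynomials (S(f_1,g_3), S(f_2,g_3)) all reduce to 0 modulo the current basis, so we have a Gröbner basis.
Inter-reduce: drop elements whose leading term is divisible by another's, tail-reduce, and make monic.
Reduced Gröbner basis: {x + 2*y - 4, y**2 - 45/17*y + 28/17}.

Buchberger on the second generating set:
h_1 = -12*x**2 + 27*x*y + 14*x - 2*y - 32, LT = x**2.
h_2 = -28*x**2 + 63*x*y + 28*x - 14*y - 56, LT = x**2.

S(h_1,h_2): lcm = x**2. S = -1/6*x - 1/3*y + 2/3.
  leading term x: no divisor's leading term divides it; move -1/6*x to the remainder.
  leading term y: no divisor's leading term divides it; move -1/3*y to the remainder.
  leading term 1: no divisor's leading term divides it; move 2/3 to the remainder.
  remainder -1/6*x - 1/3*y + 2/3 ≠ 0; add k_3 = -1/6*x - 1/3*y + 2/3 to the basis.

S(h_1,k_3): lcm = x**2. S = -17/4*x*y + 17/6*x + 1/6*y + 8/3.
  leading term x*y: subtract (51/2*y)·k_3 from -17/4*x*y + 17/6*x + 1/6*y + 8/3 → 17/6*x + 17/2*y**2 - 101/6*y + 8/3
  leading term x: subtract (-17)·k_3 from 17/6*x + 17/2*y**2 - 101/6*y + 8/3 → 17/2*y**2 - 45/2*y + 14
  leading term y**2: no divisor's leading term divides it; move 17/2*y**2 to the remainder.
  leading term y: no divisor's leading term divides it; move -45/2*y to the remainder.
  leading term 1: no divisor's leading term divides it; move 14 to the remainder.
  remainder 17/2*y**2 - 45/2*y + 14 ≠ 0; add k_4 = 17/2*y**2 - 45/2*y + 14 to the basis.

The other S-polynomials (S(h_2,k_3), S(h_1,k_4), S(h_2,k_4), S(k_3,k_4)) all reduce to 0 modulo the current basis, so we have a Gröbner basis.
Inter-reduce: drop elements whose leading term is divisible by another's, tail-reduce, and make monic.
Reduced Gröbner basis: {x + 2*y - 4, y**2 - 45/17*y + 28/17}.

Same reduced basis, so the two generating sets span the same ideal.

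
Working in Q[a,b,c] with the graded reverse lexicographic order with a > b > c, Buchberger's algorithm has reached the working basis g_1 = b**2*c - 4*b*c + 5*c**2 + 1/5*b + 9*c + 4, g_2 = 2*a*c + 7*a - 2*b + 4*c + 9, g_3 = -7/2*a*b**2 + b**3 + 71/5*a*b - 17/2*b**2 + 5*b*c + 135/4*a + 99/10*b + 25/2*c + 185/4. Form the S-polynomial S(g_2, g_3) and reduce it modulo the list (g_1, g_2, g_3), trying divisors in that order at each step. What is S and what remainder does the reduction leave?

lcm(LM(g_2), LM(g_3)) = a*b**2*c.
S = (lcm/LT(g_2))·g_2 − (lcm/LT(g_3))·g_3 = 2/7*b**3*c + 7/2*a*b**2 - b**3 + 142/35*a*b*c - 3/7*b**2*c + 10/7*b*c**2 + 9/2*b**2 + 135/14*a*c + 99/35*b*c + 25/7*c**2 + 185/14*c.
Reduce S modulo (g_1, g_2, g_3) in that order:
  leading term b**3*c: subtract (2/7*b)·g_1 from 2/7*b**3*c + 7/2*a*b**2 - b**3 + 142/35*a*b*c - 3/7*b**2*c + 10/7*b*c**2 + 9/2*b**2 + 135/14*a*c + 99/35*b*c + 25/7*c**2 + 185/14*c → 7/2*a*b**2 - b**3 + 142/35*a*b*c + 5/7*b**2*c + 311/70*b**2 + 135/14*a*c + 9/35*b*c + 25/7*c**2 - 8/7*b + 185/14*c
  leading term a*b**2: subtract (-1)·g_3 from 7/2*a*b**2 - b**3 + 142/35*a*b*c + 5/7*b**2*c + 311/70*b**2 + 135/14*a*c + 9/35*b*c + 25/7*c**2 - 8/7*b + 185/14*c → 142/35*a*b*c + 5/7*b**2*c + 71/5*a*b - 142/35*b**2 + 135/14*a*c + 184/35*b*c + 25/7*c**2 + 135/4*a + 613/70*b + 180/7*c + 185/4
  leading term a*b*c: subtract (71/35*b)·g_2 from 142/35*a*b*c + 5/7*b**2*c + 71/5*a*b - 142/35*b**2 + 135/14*a*c + 184/35*b*c + 25/7*c**2 + 135/4*a + 613/70*b + 180/7*c + 185/4 → 5/7*b**2*c + 135/14*a*c - 20/7*b*c + 25/7*c**2 + 135/4*a - 19/2*b + 180/7*c + 185/4
  leading term b**2*c: subtract (5/7)·g_1 from 5/7*b**2*c + 135/14*a*c - 20/7*b*c + 25/7*c**2 + 135/4*a - 19/2*b + 180/7*c + 185/4 → 135/14*a*c + 135/4*a - 135/14*b + 135/7*c + 1215/28
  leading term a*c: subtract (135/28)·g_2 from 135/14*a*c + 135/4*a - 135/14*b + 135/7*c + 1215/28 → 0
The remainder is 0, so this S-polynomial contributes no new basis element.

S(g_2, g_3) = 2/7*b**3*c + 7/2*a*b**2 - b**3 + 142/35*a*b*c - 3/7*b**2*c + 10/7*b*c**2 + 9/2*b**2 + 135/14*a*c + 99/35*b*c + 25/7*c**2 + 185/14*c; remainder on division = 0.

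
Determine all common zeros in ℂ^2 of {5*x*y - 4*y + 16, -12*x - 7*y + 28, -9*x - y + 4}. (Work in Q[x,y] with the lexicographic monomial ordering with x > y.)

{(0, 4)}

Compute a lex Gröbner basis by Buchberger's algorithm.
f_1 = 5*x*y - 4*y + 16, LT = x*y.
f_2 = -12*x - 7*y + 28, LT = x.
f_3 = -9*x - y + 4, LT = x.

S(f_1,f_2): lcm = x*y. S = -7/12*y**2 + 23/15*y + 16/5.
  leading term y**2: no divisor's leading term divides it; move -7/12*y**2 to the remainder.
  leading term y: no divisor's leading term divides it; move 23/15*y to the remainder.
  leading term 1: no divisor's leading term divides it; move 16/5 to the remainder.
  remainder -7/12*y**2 + 23/15*y + 16/5 ≠ 0; add h_4 = -7/12*y**2 + 23/15*y + 16/5 to the basis.

S(f_1,f_3): lcm = x*y. S = -1/9*y**2 - 16/45*y + 16/5.
  leading term y**2: subtract (4/21)·h_4 from -1/9*y**2 - 16/45*y + 16/5 → -68/105*y + 272/105
  leading term y: no divisor's leading term divides it; move -68/105*y to the remainder.
  leading term 1: no divisor's leading term divides it; move 272/105 to the remainder.
  remainder -68/105*y + 272/105 ≠ 0; add h_5 = -68/105*y + 272/105 to the basis.

S(f_2,f_3): lcm = x. S = 17/36*y - 17/9.
  leading term y: subtract (-35/48)·h_5 from 17/36*y - 17/9 → 0
  remainder 0.

S(f_1,h_4): lcm = x*y**2. S = 92/35*x*y + 192/35*x - 4/5*y**2 + 16/5*y.
  leading term x*y: subtract (92/175)·f_1 from 92/35*x*y + 192/35*x - 4/5*y**2 + 16/5*y → 192/35*x - 4/5*y**2 + 928/175*y - 1472/175
  leading term x: subtract (-16/35)·f_2 from 192/35*x - 4/5*y**2 + 928/175*y - 1472/175 → -4/5*y**2 + 368/175*y + 768/175
  leading term y**2: subtract (48/35)·h_4 from -4/5*y**2 + 368/175*y + 768/175 → 0
  remainder 0.

S(f_2,h_4): leading monomials are coprime, so the S-polynomial reduces to 0 (Buchberger's first criterion).
S(f_3,h_4): leading monomials are coprime, so the S-polynomial reduces to 0 (Buchberger's first criterion).
S(f_1,h_5): lcm = x*y. S = 4*x - 4/5*y + 16/5.
  leading term x: subtract (-1/3)·f_2 from 4*x - 4/5*y + 16/5 → -47/15*y + 188/15
  leading term y: subtract (329/68)·h_5 from -47/15*y + 188/15 → 0
  remainder 0.

S(f_2,h_5): leading monomials are coprime, so the S-polynomial reduces to 0 (Buchberger's first criterion).
S(f_3,h_5): leading monomials are coprime, so the S-polynomial reduces to 0 (Buchberger's first criterion).
S(h_4,h_5): lcm = y**2. S = 48/35*y - 192/35.
  leading term y: subtract (-36/17)·h_5 from 48/35*y - 192/35 → 0
  remainder 0.

Every S-polynomial of the final basis reduces to 0, so we have a Gröbner basis.
Inter-reduce: drop elements whose leading term is divisible by another's, tail-reduce, and make monic.
Reduced Gröbner basis: {x, y - 4}.

A lex Gröbner basis eliminates variables successively. Here y - 4 depends only on y, with roots {4}; lifting each root through the earlier basis elements recovers the full solutions.
  y = 4: the earlier basis element becomes x = 0, giving x = 0 — point (0, 4).
Each listed point satisfies every original equation (direct substitution).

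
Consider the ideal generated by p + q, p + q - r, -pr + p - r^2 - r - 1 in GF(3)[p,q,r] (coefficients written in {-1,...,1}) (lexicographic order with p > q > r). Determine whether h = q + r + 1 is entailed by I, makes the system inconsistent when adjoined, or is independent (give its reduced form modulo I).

First compute the reduced Gröbner basis of I by Buchberger's algorithm.
f_1 = p + q, LT = p.
f_2 = p + q - r, LT = p.
f_3 = -pr + p - r^2 - r - 1, LT = pr.

S(f_1,f_2): lcm = p. S = r.
  leading term r: no divisor's leading term divides it; move r to the remainder.
  remainder r ≠ 0; add k_4 = r to the basis.

S(f_1,f_3): lcm = pr. S = p + qr - r^2 - r - 1.
  leading term p: subtract (1)·f_1 from p + qr - r^2 - r - 1 → qr - q - r^2 - r - 1
  leading term qr: subtract (q)·k_4 from qr - q - r^2 - r - 1 → -q - r^2 - r - 1
  leading term q: no divisor's leading term divides it; move -q to the remainder.
  leading term r^2: subtract (-r)·k_4 from -r^2 - r - 1 → -r - 1
  leading term r: subtract (-1)·k_4 from -r - 1 → -1
  leading term 1: no divisor's leading term divides it; move -1 to the remainder.
  remainder -q - 1 ≠ 0; add k_5 = -q - 1 to the basis.

The other S-polynomials (S(f_2,f_3), S(f_1,k_4), S(f_2,k_4), S(f_3,k_4), S(f_1,k_5), S(f_2,k_5), S(f_3,k_5), S(k_4,k_5)) all reduce to 0 modulo the current basis, so we have a Gröbner basis.
Inter-reduce: drop elements whose leading term is divisible by another's, tail-reduce, and make monic.
Reduced Gröbner basis: {p - 1, q + 1, r}.
Label its elements g_1 = p - 1, g_2 = q + 1, g_3 = r.

Reduce h = q + r + 1 modulo G:
  leading term q: subtract (1)·g_2 from q + r + 1 → r
  leading term r: subtract (1)·g_3 from r → 0
  normal form = 0.
Since the normal form is 0, h ∈ I.

The remainder on division by a Gröbner basis is unique — it is the normal form.

q + r + 1 lies in I (it reduces to 0).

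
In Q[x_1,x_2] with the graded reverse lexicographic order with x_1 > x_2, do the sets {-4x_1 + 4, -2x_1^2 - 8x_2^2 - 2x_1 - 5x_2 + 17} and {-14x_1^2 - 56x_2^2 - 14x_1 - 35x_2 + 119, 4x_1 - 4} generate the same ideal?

Two ideals are equal iff their reduced Gröbner bases coincide (the reduced basis is unique for a fixed ordering).
Buchberger on the first generating set:
f_1 = -4x_1 + 4, LT = x_1.
f_2 = -2x_1^2 - 8x_2^2 - 2x_1 - 5x_2 + 17, LT = x_1^2.

S(f_1,f_2): lcm = x_1^2. S = -4x_2^2 - 2x_1 - 5/2x_2 + 17/2.
  leading term x_2^2: no divisor's leading term divides it; move -4x_2^2 to the remainder.
  leading term x_1: subtract (1/2)·f_1 from -2x_1 - 5/2x_2 + 17/2 → -5/2x_2 + 13/2
  leading term x_2: no divisor's leading term divides it; move -5/2x_2 to the remainder.
  leading term 1: no divisor's leading term divides it; move 13/2 to the remainder.
  remainder -4x_2^2 - 5/2x_2 + 13/2 ≠ 0; add g_3 = -4x_2^2 - 5/2x_2 + 13/2 to the basis.

The other S-polynomials (S(f_1,g_3), S(f_2,g_3)) all reduce to 0 modulo the current basis, so we have a Gröbner basis.
Inter-reduce: drop elements whose leading term is divisible by another's, tail-reduce, and make monic.
Reduced Gröbner basis: {x_2^2 + 5/8x_2 - 13/8, x_1 - 1}.

Buchberger on the second generating set:
h_1 = -14x_1^2 - 56x_2^2 - 14x_1 - 35x_2 + 119, LT = x_1^2.
h_2 = 4x_1 - 4, LT = x_1.

S(h_1,h_2): lcm = x_1^2. S = 4x_2^2 + 2x_1 + 5/2x_2 - 17/2.
  leading term x_2^2: no divisor's leading term divides it; move 4x_2^2 to the remainder.
  leading term x_1: subtract (1/2)·h_2 from 2x_1 + 5/2x_2 - 17/2 → 5/2x_2 - 13/2
  leading term x_2: no divisor's leading term divides it; move 5/2x_2 to the remainder.
  leading term 1: no divisor's leading term divides it; move -13/2 to the remainder.
  remainder 4x_2^2 + 5/2x_2 - 13/2 ≠ 0; add k_3 = 4x_2^2 + 5/2x_2 - 13/2 to the basis.

The other S-polynomials (S(h_1,k_3), S(h_2,k_3)) all reduce to 0 modulo the current basis, so we have a Gröbner basis.
Inter-reduce: drop elements whose leading term is divisible by another's, tail-reduce, and make monic.
Reduced Gröbner basis: {x_2^2 + 5/8x_2 - 13/8, x_1 - 1}.

Same reduced basis, so the two generating sets span the same ideal.

Yes, the ideals are equal.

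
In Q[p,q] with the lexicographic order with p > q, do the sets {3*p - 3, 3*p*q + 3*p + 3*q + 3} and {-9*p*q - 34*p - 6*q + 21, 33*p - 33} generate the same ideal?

No, the ideals differ.

For a fixed monomial order, each ideal has a unique reduced Gröbner basis; comparing bases decides equality.
Buchberger on the first generating set:
f_1 = 3*p - 3, LT = p.
f_2 = 3*p*q + 3*p + 3*q + 3, LT = p*q.

S(f_1,f_2): lcm = p*q. S = -p - 2*q - 1.
  leading term p: subtract (-1/3)·f_1 from -p - 2*q - 1 → -2*q - 2
  leading term q: no divisor's leading term divides it; move -2*q to the remainder.
  leading term 1: no divisor's leading term divides it; move -2 to the remainder.
  remainder -2*q - 2 ≠ 0; add g_3 = -2*q - 2 to the basis.

The other S-polynomials (S(f_1,g_3), S(f_2,g_3)) all reduce to 0 modulo the current basis, so we have a Gröbner basis.
Inter-reduce: drop elements whose leading term is divisible by another's, tail-reduce, and make monic.
Reduced Gröbner basis: {p - 1, q + 1}.

Buchberger on the second generating set:
h_1 = -9*p*q - 34*p - 6*q + 21, LT = p*q.
h_2 = 33*p - 33, LT = p.

S(h_1,h_2): lcm = p*q. S = 34/9*p + 5/3*q - 7/3.
  leading term p: subtract (34/297)·h_2 from 34/9*p + 5/3*q - 7/3 → 5/3*q + 13/9
  leading term q: no divisor's leading term divides it; move 5/3*q to the remainder.
  leading term 1: no divisor's leading term divides it; move 13/9 to the remainder.
  remainder 5/3*q + 13/9 ≠ 0; add k_3 = 5/3*q + 13/9 to the basis.

The other S-polynomials (S(h_1,k_3), S(h_2,k_3)) all reduce to 0 modulo the current basis, so we have a Gröbner basis.
Inter-reduce: drop elements whose leading term is divisible by another's, tail-reduce, and make monic.
Reduced Gröbner basis: {p - 1, q + 13/15}.

The bases are distinct; the ideals are different.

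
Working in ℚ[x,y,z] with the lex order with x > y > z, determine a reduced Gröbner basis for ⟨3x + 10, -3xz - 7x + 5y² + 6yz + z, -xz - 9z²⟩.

G = {x + 10/3, y² + 6/5yz + 11/5z + 14/3, z² - 10/27z}

f_1 = 3x + 10, LT = x.
f_2 = -3xz - 7x + 5y² + 6yz + z, LT = xz.
f_3 = -xz - 9z², LT = xz.

S(f_1,f_2): lcm = xz. S = -7/3x + 5/3y² + 2yz + 11/3z.
  leading term x: subtract (-7/9)·f_1 from -7/3x + 5/3y² + 2yz + 11/3z → 5/3y² + 2yz + 11/3z + 70/9
  leading term y²: no divisor's leading term divides it; move 5/3y² to the remainder.
  leading term yz: no divisor's leading term divides it; move 2yz to the remainder.
  leading term z: no divisor's leading term divides it; move 11/3z to the remainder.
  leading term 1: no divisor's leading term divides it; move 70/9 to the remainder.
  remainder 5/3y² + 2yz + 11/3z + 70/9 ≠ 0; add g_4 = 5/3y² + 2yz + 11/3z + 70/9 to the basis.

S(f_1,f_3): lcm = xz. S = -9z² + 10/3z.
  leading term z²: no divisor's leading term divides it; move -9z² to the remainder.
  leading term z: no divisor's leading term divides it; move 10/3z to the remainder.
  remainder -9z² + 10/3z ≠ 0; add g_5 = -9z² + 10/3z to the basis.

The other S-polynomials (S(f_2,f_3), S(f_1,g_4), S(f_2,g_4), S(f_3,g_4), S(f_1,g_5), S(f_2,g_5), S(f_3,g_5), S(g_4,g_5)) all reduce to 0 modulo the current basis, so we have a Gröbner basis.
Inter-reduce: drop elements whose leading term is divisible by another's, tail-reduce, and make monic.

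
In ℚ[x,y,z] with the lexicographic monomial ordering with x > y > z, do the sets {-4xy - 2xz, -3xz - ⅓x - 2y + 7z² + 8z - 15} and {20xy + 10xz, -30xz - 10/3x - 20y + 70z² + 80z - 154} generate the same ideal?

No, the ideals differ.

Equality of ideals is decidable: compute both reduced Gröbner bases (unique for the ordering) and check whether they agree.
Buchberger on the first generating set:
f_1 = -4xy - 2xz, LT = xy.
f_2 = -3xz - ⅓x - 2y + 7z² + 8z - 15, LT = xz.

S(f_1,f_2): lcm = xyz. S = -1/9xy + ½xz² - ⅔y² + 7/3yz² + 8/3yz - 5y.
  leading term xy: subtract (1/36)·f_1 from -1/9xy + ½xz² - ⅔y² + 7/3yz² + 8/3yz - 5y → ½xz² + 1/18xz - ⅔y² + 7/3yz² + 8/3yz - 5y
  leading term xz²: subtract (-⅙z)·f_2 from ½xz² + 1/18xz - ⅔y² + 7/3yz² + 8/3yz - 5y → -⅔y² + 7/3yz² + 7/3yz - 5y + 7/6z³ + 4/3z² - 5/2z
  leading term y²: no divisor's leading term divides it; move -⅔y² to the remainder.
  leading term yz²: no divisor's leading term divides it; move 7/3yz² to the remainder.
  leading term yz: no divisor's leading term divides it; move 7/3yz to the remainder.
  leading term y: no divisor's leading term divides it; move -5y to the remainder.
  leading term z³: no divisor's leading term divides it; move 7/6z³ to the remainder.
  leading term z²: no divisor's leading term divides it; move 4/3z² to the remainder.
  leading term z: no divisor's leading term divides it; move -5/2z to the remainder.
  remainder -⅔y² + 7/3yz² + 7/3yz - 5y + 7/6z³ + 4/3z² - 5/2z ≠ 0; add g_3 = -⅔y² + 7/3yz² + 7/3yz - 5y + 7/6z³ + 4/3z² - 5/2z to the basis.

The other S-polynomials (S(f_1,g_3), S(f_2,g_3)) all reduce to 0 modulo the current basis, so we have a Gröbner basis.
Inter-reduce: drop elements whose leading term is divisible by another's, tail-reduce, and make monic.
Reduced Gröbner basis: {xy - 1/18x - ⅓y + 7/6z² + 4/3z - 5/2, xz + 1/9x + ⅔y - 7/3z² - 8/3z + 5, y² - 7/2yz² - 7/2yz + 15/2y - 7/4z³ - 2z² + 15/4z}.

Buchberger on the second generating set:
h_1 = 20xy + 10xz, LT = xy.
h_2 = -30xz - 10/3x - 20y + 70z² + 80z - 154, LT = xz.

S(h_1,h_2): lcm = xyz. S = -1/9xy + ½xz² - ⅔y² + 7/3yz² + 8/3yz - 77/15y.
  leading term xy: subtract (-1/180)·h_1 from -1/9xy + ½xz² - ⅔y² + 7/3yz² + 8/3yz - 77/15y → ½xz² + 1/18xz - ⅔y² + 7/3yz² + 8/3yz - 77/15y
  leading term xz²: subtract (-1/60z)·h_2 from ½xz² + 1/18xz - ⅔y² + 7/3yz² + 8/3yz - 77/15y → -⅔y² + 7/3yz² + 7/3yz - 77/15y + 7/6z³ + 4/3z² - 77/30z
  leading term y²: no divisor's leading term divides it; move -⅔y² to the remainder.
  leading term yz²: no divisor's leading term divides it; move 7/3yz² to the remainder.
  leading term yz: no divisor's leading term divides it; move 7/3yz to the remainder.
  leading term y: no divisor's leading term divides it; move -77/15y to the remainder.
  leading term z³: no divisor's leading term divides it; move 7/6z³ to the remainder.
  leading term z²: no divisor's leading term divides it; move 4/3z² to the remainder.
  leading term z: no divisor's leading term divides it; move -77/30z to the remainder.
  remainder -⅔y² + 7/3yz² + 7/3yz - 77/15y + 7/6z³ + 4/3z² - 77/30z ≠ 0; add k_3 = -⅔y² + 7/3yz² + 7/3yz - 77/15y + 7/6z³ + 4/3z² - 77/30z to the basis.

The other S-polynomials (S(h_1,k_3), S(h_2,k_3)) all reduce to 0 modulo the current basis, so we have a Gröbner basis.
Inter-reduce: drop elements whose leading term is divisible by another's, tail-reduce, and make monic.
Reduced Gröbner basis: {xy - 1/18x - ⅓y + 7/6z² + 4/3z - 77/30, xz + 1/9x + ⅔y - 7/3z² - 8/3z + 77/15, y² - 7/2yz² - 7/2yz + 77/10y - 7/4z³ - 2z² + 77/20z}.

These differ, so the ideals are not equal.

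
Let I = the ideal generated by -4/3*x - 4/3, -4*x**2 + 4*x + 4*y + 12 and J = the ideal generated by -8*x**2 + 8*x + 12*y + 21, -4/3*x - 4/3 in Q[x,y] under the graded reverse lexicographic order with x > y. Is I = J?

No, the ideals differ.

For a fixed monomial order, each ideal has a unique reduced Gröbner basis; comparing bases decides equality.
Buchberger on the first generating set:
f_1 = -4/3*x - 4/3, LT = x.
f_2 = -4*x**2 + 4*x + 4*y + 12, LT = x**2.

S(f_1,f_2): lcm = x**2. S = 2*x + y + 3.
  leading term x: subtract (-3/2)·f_1 from 2*x + y + 3 → y + 1
  leading term y: no divisor's leading term divides it; move y to the remainder.
  leading term 1: no divisor's leading term divides it; move 1 to the remainder.
  remainder y + 1 ≠ 0; add g_3 = y + 1 to the basis.

S(f_1,g_3): leading monomials are coprime, so the S-polynomial reduces to 0 (Buchberger's first criterion).
S(f_2,g_3): leading monomials are coprime, so the S-polynomial reduces to 0 (Buchberger's first criterion).
Every S-polynomial of the final basis reduces to 0, so we have a Gröbner basis.
Inter-reduce: drop elements whose leading term is divisible by another's, tail-reduce, and make monic.
Reduced Gröbner basis: {x + 1, y + 1}.

Buchberger on the second generating set:
h_1 = -8*x**2 + 8*x + 12*y + 21, LT = x**2.
h_2 = -4/3*x - 4/3, LT = x.

S(h_1,h_2): lcm = x**2. S = -2*x - 3/2*y - 21/8.
  leading term x: subtract (3/2)·h_2 from -2*x - 3/2*y - 21/8 → -3/2*y - 5/8
  leading term y: no divisor's leading term divides it; move -3/2*y to the remainder.
  leading term 1: no divisor's leading term divides it; move -5/8 to the remainder.
  remainder -3/2*y - 5/8 ≠ 0; add k_3 = -3/2*y - 5/8 to the basis.

S(h_1,k_3): leading monomials are coprime, so the S-polynomial reduces to 0 (Buchberger's first criterion).
S(h_2,k_3): leading monomials are coprime, so the S-polynomial reduces to 0 (Buchberger's first criterion).
Every S-polynomial of the final basis reduces to 0, so we have a Gröbner basis.
Inter-reduce: drop elements whose leading term is divisible by another's, tail-reduce, and make monic.
Reduced Gröbner basis: {x + 1, y + 5/12}.

These differ, so the ideals are not equal.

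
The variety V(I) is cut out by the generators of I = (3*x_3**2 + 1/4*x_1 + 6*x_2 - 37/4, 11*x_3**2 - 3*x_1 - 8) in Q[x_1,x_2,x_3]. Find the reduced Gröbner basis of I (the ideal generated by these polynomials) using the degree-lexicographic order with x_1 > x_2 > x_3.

Buchberger's algorithm terminates because the ascending chain of leading-term ideals stabilizes.

f_1 = 3*x_3**2 + 1/4*x_1 + 6*x_2 - 37/4, LT = x_3**2.
f_2 = 11*x_3**2 - 3*x_1 - 8, LT = x_3**2.

S(f_1,f_2): lcm = x_3**2. S = 47/132*x_1 + 2*x_2 - 311/132.
  leading term x_1: no divisor's leading term divides it; move 47/132*x_1 to the remainder.
  leading term x_2: no divisor's leading term divides it; move 2*x_2 to the remainder.
  leading term 1: no divisor's leading term divides it; move -311/132 to the remainder.
  remainder 47/132*x_1 + 2*x_2 - 311/132 ≠ 0; add g_3 = 47/132*x_1 + 2*x_2 - 311/132 to the basis.

The other S-polynomials (S(f_1,g_3), S(f_2,g_3)) all reduce to 0 modulo the current basis, so we have a Gröbner basis.
Inter-reduce: drop elements whose leading term is divisible by another's, tail-reduce, and make monic.

G = {x_3**2 + 72/47*x_2 - 119/47, x_1 + 264/47*x_2 - 311/47}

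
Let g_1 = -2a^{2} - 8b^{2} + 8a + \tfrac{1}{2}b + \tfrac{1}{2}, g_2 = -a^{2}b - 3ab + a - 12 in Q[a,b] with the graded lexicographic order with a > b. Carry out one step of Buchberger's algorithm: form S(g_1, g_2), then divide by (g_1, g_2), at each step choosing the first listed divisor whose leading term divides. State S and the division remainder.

lcm(LM(g_1), LM(g_2)) = a^{2}b.
S = (lcm/LT(g_1))·g_1 − (lcm/LT(g_2))·g_2 = 4b^{3} - 7ab - \tfrac{1}{4}b^{2} + a - \tfrac{1}{4}b - 12.
Reduce S modulo (g_1, g_2) in that order:
  leading term b^{3}: no divisor's leading term divides it; move 4b^{3} to the remainder.
  leading term ab: no divisor's leading term divides it; move -7ab to the remainder.
  leading term b^{2}: no divisor's leading term divides it; move -\tfrac{1}{4}b^{2} to the remainder.
  leading term a: no divisor's leading term divides it; move a to the remainder.
  leading term b: no divisor's leading term divides it; move -\tfrac{1}{4}b to the remainder.
  leading term 1: no divisor's leading term divides it; move -12 to the remainder.
The remainder 4b^{3} - 7ab - \tfrac{1}{4}b^{2} + a - \tfrac{1}{4}b - 12 is nonzero, so it would be added as the next basis element.

S(g_1, g_2) = 4b^{3} - 7ab - \tfrac{1}{4}b^{2} + a - \tfrac{1}{4}b - 12; remainder on division = 4b^{3} - 7ab - \tfrac{1}{4}b^{2} + a - \tfrac{1}{4}b - 12.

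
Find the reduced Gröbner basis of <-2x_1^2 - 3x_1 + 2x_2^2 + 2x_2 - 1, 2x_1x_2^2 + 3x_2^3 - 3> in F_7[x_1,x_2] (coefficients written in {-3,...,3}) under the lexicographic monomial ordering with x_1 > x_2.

G = {x_1 + 2x_2^4 - x_2^3 - 2x_2^2 + 2x_2 - 2, x_2^6 + 3x_2^5 - x_2^4 + 2x_2^3 - x_2^2 - 1}

f_1 = -2x_1^2 - 3x_1 + 2x_2^2 + 2x_2 - 1, LT = x_1^2.
f_2 = 2x_1x_2^2 + 3x_2^3 - 3, LT = x_1x_2^2.

S(f_1,f_2): lcm = x_1^2x_2^2. S = 2x_1x_2^3 - 2x_1x_2^2 - 2x_1 - x_2^4 - x_2^3 - 3x_2^2.
  leading term x_1x_2^3: subtract (x_2)·f_2 from 2x_1x_2^3 - 2x_1x_2^2 - 2x_1 - x_2^4 - x_2^3 - 3x_2^2 → -2x_1x_2^2 - 2x_1 + 3x_2^4 - x_2^3 - 3x_2^2 + 3x_2
  leading term x_1x_2^2: subtract (-1)·f_2 from -2x_1x_2^2 - 2x_1 + 3x_2^4 - x_2^3 - 3x_2^2 + 3x_2 → -2x_1 + 3x_2^4 + 2x_2^3 - 3x_2^2 + 3x_2 - 3
  leading term x_1: no divisor's leading term divides it; move -2x_1 to the remainder.
  leading term x_2^4: no divisor's leading term divides it; move 3x_2^4 to the remainder.
  leading term x_2^3: no divisor's leading term divides it; move 2x_2^3 to the remainder.
  leading term x_2^2: no divisor's leading term divides it; move -3x_2^2 to the remainder.
  leading term x_2: no divisor's leading term divides it; move 3x_2 to the remainder.
  leading term 1: no divisor's leading term divides it; move -3 to the remainder.
  remainder -2x_1 + 3x_2^4 + 2x_2^3 - 3x_2^2 + 3x_2 - 3 ≠ 0; add g_3 = -2x_1 + 3x_2^4 + 2x_2^3 - 3x_2^2 + 3x_2 - 3 to the basis.

S(f_2,g_3): lcm = x_1x_2^2. S = -2x_2^6 + x_2^5 + 2x_2^4 + 3x_2^3 + 2x_2^2 + 2.
  leading term x_2^6: no divisor's leading term divides it; move -2x_2^6 to the remainder.
  leading term x_2^5: no divisor's leading term divides it; move x_2^5 to the remainder.
  leading term x_2^4: no divisor's leading term divides it; move 2x_2^4 to the remainder.
  leading term x_2^3: no divisor's leading term divides it; move 3x_2^3 to the remainder.
  leading term x_2^2: no divisor's leading term divides it; move 2x_2^2 to the remainder.
  leading term 1: no divisor's leading term divides it; move 2 to the remainder.
  remainder -2x_2^6 + x_2^5 + 2x_2^4 + 3x_2^3 + 2x_2^2 + 2 ≠ 0; add g_4 = -2x_2^6 + x_2^5 + 2x_2^4 + 3x_2^3 + 2x_2^2 + 2 to the basis.

The other S-polynomials (S(f_1,g_3), S(f_1,g_4), S(f_2,g_4), S(g_3,g_4)) all reduce to 0 modulo the current basis, so we have a Gröbner basis.
Inter-reduce: drop elements whose leading term is divisible by another's, tail-reduce, and make monic.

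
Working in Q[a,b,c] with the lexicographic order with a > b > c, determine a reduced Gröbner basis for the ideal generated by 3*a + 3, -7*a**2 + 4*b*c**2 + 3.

G = {a + 1, b*c**2 - 1}

f_1 = 3*a + 3, LT = a.
f_2 = -7*a**2 + 4*b*c**2 + 3, LT = a**2.

S(f_1,f_2): lcm = a**2. S = a + 4/7*b*c**2 + 3/7.
  leading term a: subtract (1/3)·f_1 from a + 4/7*b*c**2 + 3/7 → 4/7*b*c**2 - 4/7
  leading term b*c**2: no divisor's leading term divides it; move 4/7*b*c**2 to the remainder.
  leading term 1: no divisor's leading term divides it; move -4/7 to the remainder.
  remainder 4/7*b*c**2 - 4/7 ≠ 0; add g_3 = 4/7*b*c**2 - 4/7 to the basis.

The other S-polynomials (S(f_1,g_3), S(f_2,g_3)) all reduce to 0 modulo the current basis, so we have a Gröbner basis.
Inter-reduce: drop elements whose leading term is divisible by another's, tail-reduce, and make monic.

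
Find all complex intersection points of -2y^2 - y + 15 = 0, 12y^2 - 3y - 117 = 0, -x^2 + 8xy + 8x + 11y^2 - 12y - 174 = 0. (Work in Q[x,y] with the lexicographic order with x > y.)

Compute a lex Gröbner basis by Buchberger's algorithm.
f_1 = -2y^2 - y + 15, LT = y^2.
f_2 = 12y^2 - 3y - 117, LT = y^2.
f_3 = -x^2 + 8xy + 8x + 11y^2 - 12y - 174, LT = x^2.

S(f_1,f_2): lcm = y^2. S = 3/4y + 9/4.
  reduce S modulo (f_1, f_2, f_3):
  remainder 3/4y + 9/4 ≠ 0; add h_4 = 3/4y + 9/4 to the basis.

The other S-polynomials (S(f_1,f_3), S(f_2,f_3), S(f_1,h_4), S(f_2,h_4), S(f_3,h_4)) all reduce to 0 modulo the current basis, so we have a Gröbner basis.
Inter-reduce: drop elements whose leading term is divisible by another's, tail-reduce, and make monic.
Reduced Gröbner basis: {x^2 + 16x + 39, y + 3}.

Elimination: the polynomial y + 3 lies in the elimination ideal for y, so y ∈ {-3}. For each such y, the remaining basis elements (now univariate) give the rest of the solution.
  y = -3: the earlier basis element becomes x^2 + 16x + 39 = 0, giving x = -13, -3 — points (-13, -3), (-3, -3).

{(-13, -3), (-3, -3)}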